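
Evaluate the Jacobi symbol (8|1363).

-1

Pull out 2^3: since 1363 ≡ 3 (mod 8), (2/1363) = -1, so (2/1363)^3 = -1.
Reached (1/1363) = 1. Collecting the sign flips along the way, the symbol is -1.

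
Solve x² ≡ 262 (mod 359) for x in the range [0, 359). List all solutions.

82, 277

Since 359 ≡ 3 (mod 4), a square root of 262 is 262^((359+1)/4) = 262^90 mod 359.
Repeated squaring: 262^2≡75, 262^4≡240, 262^8≡160, 262^16≡111, 262^32≡115, 262^64≡301 (mod 359).
262^90 = 262^(64+16+8+2) ≡ 82 (mod 359).
Check: 82² = 6724 ≡ 262 (mod 359). The two roots are 82 and 277.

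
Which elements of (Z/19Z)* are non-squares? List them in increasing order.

Square k = 1,…,9 (k and 19−k give the same square):
1²=1, 2²=4, 3²=9, 4²=16, 5²≡6, 6²≡17, 7²≡11, 8²≡7, 9²≡5 (mod 19).
The residues are {1, 4, 5, 6, 7, 9, 11, 16, 17}; the non-residues are the remaining 9 nonzero classes.

2 3 8 10 12 13 14 15 18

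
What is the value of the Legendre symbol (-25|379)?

-1

Euler's criterion: (-25/379) ≡ 354^189 (mod 379).
354^2 ≡ 246 (mod 379)
354^4 ≡ 255 (mod 379)
354^8 ≡ 216 (mod 379)
354^16 ≡ 39 (mod 379)
354^32 ≡ 5 (mod 379)
354^64 ≡ 25 (mod 379)
354^128 ≡ 246 (mod 379)
354^189 = 354^(128+32+16+8+4+1) ≡ 378 (mod 379).
Result is 378 ≡ −1, so (-25/379) = −1.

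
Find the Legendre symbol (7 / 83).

Euler's criterion: (7/83) ≡ 7^41 (mod 83).
7^2 ≡ 49 (mod 83)
7^4 ≡ 77 (mod 83)
7^8 ≡ 36 (mod 83)
7^16 ≡ 51 (mod 83)
7^32 ≡ 28 (mod 83)
7^41 = 7^(32+8+1) ≡ 1 (mod 83).
Result is 1, so (7/83) = 1.

1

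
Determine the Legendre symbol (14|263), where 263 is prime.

Euler's criterion: (14/263) ≡ 14^131 (mod 263).
14^2 ≡ 196 (mod 263)
14^4 ≡ 18 (mod 263)
14^8 ≡ 61 (mod 263)
14^16 ≡ 39 (mod 263)
14^32 ≡ 206 (mod 263)
14^64 ≡ 93 (mod 263)
14^128 ≡ 233 (mod 263)
14^131 = 14^(128+2+1) ≡ 262 (mod 263).
Result is 262 ≡ −1, so (14/263) = −1.

-1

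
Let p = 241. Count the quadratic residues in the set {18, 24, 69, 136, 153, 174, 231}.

(18/241) = +1 → QR.
(24/241) = +1 → QR.
(69/241) = -1 → non-residue.
(136/241) = -1 → non-residue.
(153/241) = -1 → non-residue.
(174/241) = +1 → QR.
(231/241) = +1 → QR.
Total quadratic residues among the 7: 4.

4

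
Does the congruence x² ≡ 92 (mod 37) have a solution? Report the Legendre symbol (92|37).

Euler's criterion: (92/37) ≡ 18^18 (mod 37).
18^2 ≡ 28 (mod 37)
18^4 ≡ 7 (mod 37)
18^8 ≡ 12 (mod 37)
18^16 ≡ 33 (mod 37)
18^18 = 18^(16+2) ≡ 36 (mod 37).
Result is 36 ≡ −1, so (92/37) = −1.

-1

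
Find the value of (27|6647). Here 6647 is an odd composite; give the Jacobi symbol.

1

Reciprocity: 27 ≡ 3 and 6647 ≡ 3 (mod 4), so (27/6647) = −(6647/27).
Reduce top mod 27: now compute (5/27).
Reciprocity: 5 ≡ 1 and 27 ≡ 3 (mod 4), so (5/27) = +(27/5).
Reduce top mod 5: now compute (2/5).
Pull out 2: since 5 ≡ 5 (mod 8), (2/5) = -1.
Reached (1/5) = 1. Collecting the sign flips along the way, the symbol is +1.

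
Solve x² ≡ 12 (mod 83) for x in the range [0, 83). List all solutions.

Since 83 ≡ 3 (mod 4), a square root of 12 is 12^((83+1)/4) = 12^21 mod 83.
Repeated squaring: 12^2≡61, 12^4≡69, 12^8≡30, 12^16≡70 (mod 83).
12^21 = 12^(16+4+1) ≡ 26 (mod 83).
Check: 26² = 676 ≡ 12 (mod 83). The two roots are 26 and 57.

26, 57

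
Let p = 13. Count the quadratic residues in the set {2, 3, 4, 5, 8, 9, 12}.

(2/13) = -1 → non-residue.
(3/13) = +1 → QR.
(4/13) = +1 → QR.
(5/13) = -1 → non-residue.
(8/13) = -1 → non-residue.
(9/13) = +1 → QR.
(12/13) = +1 → QR.
Total quadratic residues among the 7: 4.

4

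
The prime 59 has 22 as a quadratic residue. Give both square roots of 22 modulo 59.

Since 59 ≡ 3 (mod 4), a square root of 22 is 22^((59+1)/4) = 22^15 mod 59.
Repeated squaring: 22^2≡12, 22^4≡26, 22^8≡27 (mod 59).
22^15 = 22^(8+4+2+1) ≡ 9 (mod 59).
Check: 9² = 81 ≡ 22 (mod 59). The two roots are 9 and 50.

9, 50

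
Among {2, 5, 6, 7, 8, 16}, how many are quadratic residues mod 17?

3

(2/17) = +1 → QR.
(5/17) = -1 → non-residue.
(6/17) = -1 → non-residue.
(7/17) = -1 → non-residue.
(8/17) = +1 → QR.
(16/17) = +1 → QR.
Total quadratic residues among the 6: 3.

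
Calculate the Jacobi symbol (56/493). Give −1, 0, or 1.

Pull out 2^3: since 493 ≡ 5 (mod 8), (2/493) = -1, so (2/493)^3 = -1.
Reciprocity: 7 ≡ 3 and 493 ≡ 1 (mod 4), so (7/493) = +(493/7).
Reduce top mod 7: now compute (3/7).
Reciprocity: 3 ≡ 3 and 7 ≡ 3 (mod 4), so (3/7) = −(7/3).
Reduce top mod 3: now compute (1/3).
Reached (1/3) = 1. Collecting the sign flips along the way, the symbol is +1.

1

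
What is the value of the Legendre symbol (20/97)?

Pull out 2^2: since 97 ≡ 1 (mod 8), (2/97) = +1, so (2/97)^2 = +1.
Reciprocity: 5 ≡ 1 and 97 ≡ 1 (mod 4), so (5/97) = +(97/5).
Reduce top mod 5: now compute (2/5).
Pull out 2: since 5 ≡ 5 (mod 8), (2/5) = -1.
Reached (1/5) = 1. Collecting the sign flips along the way, the symbol is -1.

-1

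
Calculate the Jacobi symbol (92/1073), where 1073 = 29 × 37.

Pull out 2^2: since 1073 ≡ 1 (mod 8), (2/1073) = +1, so (2/1073)^2 = +1.
Reciprocity: 23 ≡ 3 and 1073 ≡ 1 (mod 4), so (23/1073) = +(1073/23).
Reduce top mod 23: now compute (15/23).
Reciprocity: 15 ≡ 3 and 23 ≡ 3 (mod 4), so (15/23) = −(23/15).
Reduce top mod 15: now compute (8/15).
Pull out 2^3: since 15 ≡ 7 (mod 8), (2/15) = +1, so (2/15)^3 = +1.
Reached (1/15) = 1. Collecting the sign flips along the way, the symbol is -1.

-1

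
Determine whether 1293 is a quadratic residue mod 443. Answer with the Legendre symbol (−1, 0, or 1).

-1

First reduce: 1293 ≡ 407 (mod 443).
Reciprocity: 407 ≡ 3 and 443 ≡ 3 (mod 4), so (407/443) = −(443/407).
Reduce top mod 407: now compute (36/407).
Pull out 2^2: since 407 ≡ 7 (mod 8), (2/407) = +1, so (2/407)^2 = +1.
Reciprocity: 9 ≡ 1 and 407 ≡ 3 (mod 4), so (9/407) = +(407/9).
Reduce top mod 9: now compute (2/9).
Pull out 2: since 9 ≡ 1 (mod 8), (2/9) = +1.
Reached (1/9) = 1. Collecting the sign flips along the way, the symbol is -1.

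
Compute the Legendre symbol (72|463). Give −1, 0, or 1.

1

Euler's criterion: (72/463) ≡ 72^231 (mod 463).
72^2 ≡ 91 (mod 463)
72^4 ≡ 410 (mod 463)
72^8 ≡ 31 (mod 463)
72^16 ≡ 35 (mod 463)
72^32 ≡ 299 (mod 463)
72^64 ≡ 42 (mod 463)
72^128 ≡ 375 (mod 463)
72^231 = 72^(128+64+32+4+2+1) ≡ 1 (mod 463).
Result is 1, so (72/463) = 1.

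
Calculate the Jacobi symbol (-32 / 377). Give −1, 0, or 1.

1

First reduce: -32 ≡ 345 (mod 377).
Reciprocity: 345 ≡ 1 and 377 ≡ 1 (mod 4), so (345/377) = +(377/345).
Reduce top mod 345: now compute (32/345).
Pull out 2^5: since 345 ≡ 1 (mod 8), (2/345) = +1, so (2/345)^5 = +1.
Reached (1/345) = 1. Collecting the sign flips along the way, the symbol is +1.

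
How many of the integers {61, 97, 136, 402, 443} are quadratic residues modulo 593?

(61/593) = -1 → non-residue.
(97/593) = +1 → QR.
(136/593) = +1 → QR.
(402/593) = +1 → QR.
(443/593) = -1 → non-residue.
Total quadratic residues among the 5: 3.

3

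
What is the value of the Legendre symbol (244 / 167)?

1

First reduce: 244 ≡ 77 (mod 167).
Reciprocity: 77 ≡ 1 and 167 ≡ 3 (mod 4), so (77/167) = +(167/77).
Reduce top mod 77: now compute (13/77).
Reciprocity: 13 ≡ 1 and 77 ≡ 1 (mod 4), so (13/77) = +(77/13).
Reduce top mod 13: now compute (12/13).
Pull out 2^2: since 13 ≡ 5 (mod 8), (2/13) = -1, so (2/13)^2 = +1.
Reciprocity: 3 ≡ 3 and 13 ≡ 1 (mod 4), so (3/13) = +(13/3).
Reduce top mod 3: now compute (1/3).
Reached (1/3) = 1. Collecting the sign flips along the way, the symbol is +1.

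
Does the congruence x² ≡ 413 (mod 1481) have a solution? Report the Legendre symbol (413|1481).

-1

Reciprocity: 413 ≡ 1 and 1481 ≡ 1 (mod 4), so (413/1481) = +(1481/413).
Reduce top mod 413: now compute (242/413).
Pull out 2: since 413 ≡ 5 (mod 8), (2/413) = -1.
Reciprocity: 121 ≡ 1 and 413 ≡ 1 (mod 4), so (121/413) = +(413/121).
Reduce top mod 121: now compute (50/121).
Pull out 2: since 121 ≡ 1 (mod 8), (2/121) = +1.
Reciprocity: 25 ≡ 1 and 121 ≡ 1 (mod 4), so (25/121) = +(121/25).
Reduce top mod 25: now compute (21/25).
Reciprocity: 21 ≡ 1 and 25 ≡ 1 (mod 4), so (21/25) = +(25/21).
Reduce top mod 21: now compute (4/21).
Pull out 2^2: since 21 ≡ 5 (mod 8), (2/21) = -1, so (2/21)^2 = +1.
Reached (1/21) = 1. Collecting the sign flips along the way, the symbol is -1.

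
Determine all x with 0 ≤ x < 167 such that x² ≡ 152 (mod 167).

Since 167 ≡ 3 (mod 4), a square root of 152 is 152^((167+1)/4) = 152^42 mod 167.
Repeated squaring: 152^2≡58, 152^4≡24, 152^8≡75, 152^16≡114, 152^32≡137 (mod 167).
152^42 = 152^(32+8+2) ≡ 94 (mod 167).
Check: 94² = 8836 ≡ 152 (mod 167). The two roots are 73 and 94.

73, 94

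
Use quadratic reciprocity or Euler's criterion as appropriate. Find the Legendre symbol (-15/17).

1

First reduce: -15 ≡ 2 (mod 17).
Pull out 2: since 17 ≡ 1 (mod 8), (2/17) = +1.
Reached (1/17) = 1. Collecting the sign flips along the way, the symbol is +1.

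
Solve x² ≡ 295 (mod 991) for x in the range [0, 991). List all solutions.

79, 912

Since 991 ≡ 3 (mod 4), a square root of 295 is 295^((991+1)/4) = 295^248 mod 991.
Repeated squaring: 295^2≡808, 295^4≡786, 295^8≡403, 295^16≡876, 295^32≡342, 295^64≡26, 295^128≡676 (mod 991).
295^248 = 295^(128+64+32+16+8) ≡ 79 (mod 991).
Check: 79² = 6241 ≡ 295 (mod 991). The two roots are 79 and 912.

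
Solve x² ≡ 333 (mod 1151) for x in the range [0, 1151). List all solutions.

Since 1151 ≡ 3 (mod 4), a square root of 333 is 333^((1151+1)/4) = 333^288 mod 1151.
Repeated squaring: 333^2≡393, 333^4≡215, 333^8≡185, 333^16≡846, 333^32≡945, 333^64≡1000, 333^128≡932, 333^256≡770 (mod 1151).
333^288 = 333^(256+32) ≡ 218 (mod 1151).
Check: 218² = 47524 ≡ 333 (mod 1151). The two roots are 218 and 933.

218, 933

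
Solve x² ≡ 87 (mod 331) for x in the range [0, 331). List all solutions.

Since 331 ≡ 3 (mod 4), a square root of 87 is 87^((331+1)/4) = 87^83 mod 331.
Repeated squaring: 87^2≡287, 87^4≡281, 87^8≡183, 87^16≡58, 87^32≡54, 87^64≡268 (mod 331).
87^83 = 87^(64+16+2+1) ≡ 114 (mod 331).
Check: 114² = 12996 ≡ 87 (mod 331). The two roots are 114 and 217.

114, 217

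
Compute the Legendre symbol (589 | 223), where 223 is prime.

Euler's criterion: (589/223) ≡ 143^111 (mod 223).
143^2 ≡ 156 (mod 223)
143^4 ≡ 29 (mod 223)
143^8 ≡ 172 (mod 223)
143^16 ≡ 148 (mod 223)
143^32 ≡ 50 (mod 223)
143^64 ≡ 47 (mod 223)
143^111 = 143^(64+32+8+4+2+1) ≡ 1 (mod 223).
Result is 1, so (589/223) = 1.

1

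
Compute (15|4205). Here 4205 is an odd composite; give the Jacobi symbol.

Reciprocity: 15 ≡ 3 and 4205 ≡ 1 (mod 4), so (15/4205) = +(4205/15).
Reduce top mod 15: now compute (5/15).
Reciprocity: 5 ≡ 1 and 15 ≡ 3 (mod 4), so (5/15) = +(15/5).
Reduce top mod 5: now compute (0/5).
Top reduces to 0: gcd > 1, so the symbol is 0.

0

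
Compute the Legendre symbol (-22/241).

-1

First reduce: -22 ≡ 219 (mod 241).
Reciprocity: 219 ≡ 3 and 241 ≡ 1 (mod 4), so (219/241) = +(241/219).
Reduce top mod 219: now compute (22/219).
Pull out 2: since 219 ≡ 3 (mod 8), (2/219) = -1.
Reciprocity: 11 ≡ 3 and 219 ≡ 3 (mod 4), so (11/219) = −(219/11).
Reduce top mod 11: now compute (10/11).
Pull out 2: since 11 ≡ 3 (mod 8), (2/11) = -1.
Reciprocity: 5 ≡ 1 and 11 ≡ 3 (mod 4), so (5/11) = +(11/5).
Reduce top mod 5: now compute (1/5).
Reached (1/5) = 1. Collecting the sign flips along the way, the symbol is -1.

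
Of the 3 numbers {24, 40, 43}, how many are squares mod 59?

(24/59) = -1 → non-residue.
(40/59) = -1 → non-residue.
(43/59) = -1 → non-residue.
Total quadratic residues among the 3: 0.

0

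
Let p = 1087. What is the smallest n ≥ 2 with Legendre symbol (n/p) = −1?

(2/1087) = +1, so 2 is a residue.
(3/1087) = −1, so 3 is the smallest positive non-residue mod 1087.

3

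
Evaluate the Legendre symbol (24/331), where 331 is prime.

Pull out 2^3: since 331 ≡ 3 (mod 8), (2/331) = -1, so (2/331)^3 = -1.
Reciprocity: 3 ≡ 3 and 331 ≡ 3 (mod 4), so (3/331) = −(331/3).
Reduce top mod 3: now compute (1/3).
Reached (1/3) = 1. Collecting the sign flips along the way, the symbol is +1.

1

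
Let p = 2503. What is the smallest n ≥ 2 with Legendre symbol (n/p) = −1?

3

(2/2503) = +1, so 2 is a residue.
(3/2503) = −1, so 3 is the smallest positive non-residue mod 2503.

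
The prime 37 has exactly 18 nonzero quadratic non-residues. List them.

2,5,6,8,13,14,15,17,18,19,20,22,23,24,29,31,32,35

Square k = 1,…,18 (k and 37−k give the same square):
1²=1, 2²=4, 3²=9, 4²=16, 5²=25, 6²=36, 7²≡12, 8²≡27, 9²≡7, 10²≡26, 11²≡10, 12²≡33, 13²≡21, 14²≡11, 15²≡3, 16²≡34, 17²≡30, 18²≡28 (mod 37).
The residues are {1, 3, 4, 7, 9, 10, 11, 12, 16, 21, 25, 26, 27, 28, 30, 33, 34, 36}; the non-residues are the remaining 18 nonzero classes.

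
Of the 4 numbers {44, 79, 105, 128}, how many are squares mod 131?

(44/131) = +1 → QR.
(79/131) = -1 → non-residue.
(105/131) = +1 → QR.
(128/131) = -1 → non-residue.
Total quadratic residues among the 4: 2.

2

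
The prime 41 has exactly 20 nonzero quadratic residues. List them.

Square k = 1,…,20 (k and 41−k give the same square):
1²=1, 2²=4, 3²=9, 4²=16, 5²=25, 6²=36, 7²≡8, 8²≡23, 9²≡40, 10²≡18, 11²≡39, 12²≡21, 13²≡5, 14²≡32, 15²≡20, 16²≡10, 17²≡2, 18²≡37, 19²≡33, 20²≡31 (mod 41).
So the quadratic residues mod 41 are {1, 2, 4, 5, 8, 9, 10, 16, 18, 20, 21, 23, 25, 31, 32, 33, 36, 37, 39, 40}.

1 2 4 5 8 9 10 16 18 20 21 23 25 31 32 33 36 37 39 40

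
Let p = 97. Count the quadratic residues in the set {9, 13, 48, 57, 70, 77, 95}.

4

(9/97) = +1 → QR.
(13/97) = -1 → non-residue.
(48/97) = +1 → QR.
(57/97) = -1 → non-residue.
(70/97) = +1 → QR.
(77/97) = -1 → non-residue.
(95/97) = +1 → QR.
Total quadratic residues among the 7: 4.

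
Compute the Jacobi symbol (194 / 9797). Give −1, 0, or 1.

0

Pull out 2: since 9797 ≡ 5 (mod 8), (2/9797) = -1.
Reciprocity: 97 ≡ 1 and 9797 ≡ 1 (mod 4), so (97/9797) = +(9797/97).
Reduce top mod 97: now compute (0/97).
Top reduces to 0: gcd > 1, so the symbol is 0.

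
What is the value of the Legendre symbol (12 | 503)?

1

Pull out 2^2: since 503 ≡ 7 (mod 8), (2/503) = +1, so (2/503)^2 = +1.
Reciprocity: 3 ≡ 3 and 503 ≡ 3 (mod 4), so (3/503) = −(503/3).
Reduce top mod 3: now compute (2/3).
Pull out 2: since 3 ≡ 3 (mod 8), (2/3) = -1.
Reached (1/3) = 1. Collecting the sign flips along the way, the symbol is +1.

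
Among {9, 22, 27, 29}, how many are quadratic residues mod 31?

(9/31) = +1 → QR.
(22/31) = -1 → non-residue.
(27/31) = -1 → non-residue.
(29/31) = -1 → non-residue.
Total quadratic residues among the 4: 1.

1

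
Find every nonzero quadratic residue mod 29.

1, 4, 5, 6, 7, 9, 13, 16, 20, 22, 23, 24, 25, 28

Square k = 1,…,14 (k and 29−k give the same square):
1²=1, 2²=4, 3²=9, 4²=16, 5²=25, 6²≡7, 7²≡20, 8²≡6, 9²≡23, 10²≡13, 11²≡5, 12²≡28, 13²≡24, 14²≡22 (mod 29).
So the quadratic residues mod 29 are {1, 4, 5, 6, 7, 9, 13, 16, 20, 22, 23, 24, 25, 28}.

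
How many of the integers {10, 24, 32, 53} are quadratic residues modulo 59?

1

(10/59) = -1 → non-residue.
(24/59) = -1 → non-residue.
(32/59) = -1 → non-residue.
(53/59) = +1 → QR.
Total quadratic residues among the 4: 1.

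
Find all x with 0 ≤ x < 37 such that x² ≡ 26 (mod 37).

37 ≡ 1 (mod 4), so we find a root by search.
Trying successive values, 10² = 100 ≡ 26 (mod 37). The other root is 37 − 10 = 27.

10, 27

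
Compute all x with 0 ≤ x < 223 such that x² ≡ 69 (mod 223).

Since 223 ≡ 3 (mod 4), a square root of 69 is 69^((223+1)/4) = 69^56 mod 223.
Repeated squaring: 69^2≡78, 69^4≡63, 69^8≡178, 69^16≡18, 69^32≡101 (mod 223).
69^56 = 69^(32+16+8) ≡ 31 (mod 223).
Check: 31² = 961 ≡ 69 (mod 223). The two roots are 31 and 192.

31, 192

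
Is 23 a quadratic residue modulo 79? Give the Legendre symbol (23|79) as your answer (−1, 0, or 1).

Reciprocity: 23 ≡ 3 and 79 ≡ 3 (mod 4), so (23/79) = −(79/23).
Reduce top mod 23: now compute (10/23).
Pull out 2: since 23 ≡ 7 (mod 8), (2/23) = +1.
Reciprocity: 5 ≡ 1 and 23 ≡ 3 (mod 4), so (5/23) = +(23/5).
Reduce top mod 5: now compute (3/5).
Reciprocity: 3 ≡ 3 and 5 ≡ 1 (mod 4), so (3/5) = +(5/3).
Reduce top mod 3: now compute (2/3).
Pull out 2: since 3 ≡ 3 (mod 8), (2/3) = -1.
Reached (1/3) = 1. Collecting the sign flips along the way, the symbol is +1.

1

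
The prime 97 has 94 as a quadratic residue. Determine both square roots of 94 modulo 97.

26, 71

97 ≡ 1 (mod 4), so we find a root by search.
Trying successive values, 26² = 676 ≡ 94 (mod 97). The other root is 97 − 26 = 71.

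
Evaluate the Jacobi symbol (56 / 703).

Pull out 2^3: since 703 ≡ 7 (mod 8), (2/703) = +1, so (2/703)^3 = +1.
Reciprocity: 7 ≡ 3 and 703 ≡ 3 (mod 4), so (7/703) = −(703/7).
Reduce top mod 7: now compute (3/7).
Reciprocity: 3 ≡ 3 and 7 ≡ 3 (mod 4), so (3/7) = −(7/3).
Reduce top mod 3: now compute (1/3).
Reached (1/3) = 1. Collecting the sign flips along the way, the symbol is +1.

1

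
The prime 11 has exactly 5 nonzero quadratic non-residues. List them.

Square k = 1,…,5 (k and 11−k give the same square):
1²=1, 2²=4, 3²=9, 4²≡5, 5²≡3 (mod 11).
The residues are {1, 3, 4, 5, 9}; the non-residues are the remaining 5 nonzero classes.

2,6,7,8,10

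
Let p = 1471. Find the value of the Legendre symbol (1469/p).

-1

Reciprocity: 1469 ≡ 1 and 1471 ≡ 3 (mod 4), so (1469/1471) = +(1471/1469).
Reduce top mod 1469: now compute (2/1469).
Pull out 2: since 1469 ≡ 5 (mod 8), (2/1469) = -1.
Reached (1/1469) = 1. Collecting the sign flips along the way, the symbol is -1.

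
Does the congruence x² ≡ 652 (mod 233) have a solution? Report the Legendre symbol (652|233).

-1

Euler's criterion: (652/233) ≡ 186^116 (mod 233).
186^2 ≡ 112 (mod 233)
186^4 ≡ 195 (mod 233)
186^8 ≡ 46 (mod 233)
186^16 ≡ 19 (mod 233)
186^32 ≡ 128 (mod 233)
186^64 ≡ 74 (mod 233)
186^116 = 186^(64+32+16+4) ≡ 232 (mod 233).
Result is 232 ≡ −1, so (652/233) = −1.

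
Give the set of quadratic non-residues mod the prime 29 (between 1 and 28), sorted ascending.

2, 3, 8, 10, 11, 12, 14, 15, 17, 18, 19, 21, 26, 27

Square k = 1,…,14 (k and 29−k give the same square):
1²=1, 2²=4, 3²=9, 4²=16, 5²=25, 6²≡7, 7²≡20, 8²≡6, 9²≡23, 10²≡13, 11²≡5, 12²≡28, 13²≡24, 14²≡22 (mod 29).
The residues are {1, 4, 5, 6, 7, 9, 13, 16, 20, 22, 23, 24, 25, 28}; the non-residues are the remaining 14 nonzero classes.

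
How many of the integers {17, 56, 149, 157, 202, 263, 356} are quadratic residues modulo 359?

(17/359) = +1 → QR.
(56/359) = -1 → non-residue.
(149/359) = +1 → QR.
(157/359) = -1 → non-residue.
(202/359) = +1 → QR.
(263/359) = -1 → non-residue.
(356/359) = -1 → non-residue.
Total quadratic residues among the 7: 3.

3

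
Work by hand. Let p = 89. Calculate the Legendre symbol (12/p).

Pull out 2^2: since 89 ≡ 1 (mod 8), (2/89) = +1, so (2/89)^2 = +1.
Reciprocity: 3 ≡ 3 and 89 ≡ 1 (mod 4), so (3/89) = +(89/3).
Reduce top mod 3: now compute (2/3).
Pull out 2: since 3 ≡ 3 (mod 8), (2/3) = -1.
Reached (1/3) = 1. Collecting the sign flips along the way, the symbol is -1.

-1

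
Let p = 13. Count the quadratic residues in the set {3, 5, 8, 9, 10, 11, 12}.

4

(3/13) = +1 → QR.
(5/13) = -1 → non-residue.
(8/13) = -1 → non-residue.
(9/13) = +1 → QR.
(10/13) = +1 → QR.
(11/13) = -1 → non-residue.
(12/13) = +1 → QR.
Total quadratic residues among the 7: 4.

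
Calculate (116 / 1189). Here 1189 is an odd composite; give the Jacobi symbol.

0

Pull out 2^2: since 1189 ≡ 5 (mod 8), (2/1189) = -1, so (2/1189)^2 = +1.
Reciprocity: 29 ≡ 1 and 1189 ≡ 1 (mod 4), so (29/1189) = +(1189/29).
Reduce top mod 29: now compute (0/29).
Top reduces to 0: gcd > 1, so the symbol is 0.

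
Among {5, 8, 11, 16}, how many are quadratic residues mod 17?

(5/17) = -1 → non-residue.
(8/17) = +1 → QR.
(11/17) = -1 → non-residue.
(16/17) = +1 → QR.
Total quadratic residues among the 4: 2.

2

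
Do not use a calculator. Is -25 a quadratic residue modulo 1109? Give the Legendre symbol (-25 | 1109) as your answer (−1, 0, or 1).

Euler's criterion: (-25/1109) ≡ 1084^554 (mod 1109).
1084^2 ≡ 625 (mod 1109)
1084^4 ≡ 257 (mod 1109)
1084^8 ≡ 618 (mod 1109)
1084^16 ≡ 428 (mod 1109)
1084^32 ≡ 199 (mod 1109)
1084^64 ≡ 786 (mod 1109)
1084^128 ≡ 83 (mod 1109)
1084^256 ≡ 235 (mod 1109)
1084^512 ≡ 884 (mod 1109)
1084^554 = 1084^(512+32+8+2) ≡ 1 (mod 1109).
Result is 1, so (-25/1109) = 1.

1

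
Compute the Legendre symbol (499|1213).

1

Reciprocity: 499 ≡ 3 and 1213 ≡ 1 (mod 4), so (499/1213) = +(1213/499).
Reduce top mod 499: now compute (215/499).
Reciprocity: 215 ≡ 3 and 499 ≡ 3 (mod 4), so (215/499) = −(499/215).
Reduce top mod 215: now compute (69/215).
Reciprocity: 69 ≡ 1 and 215 ≡ 3 (mod 4), so (69/215) = +(215/69).
Reduce top mod 69: now compute (8/69).
Pull out 2^3: since 69 ≡ 5 (mod 8), (2/69) = -1, so (2/69)^3 = -1.
Reached (1/69) = 1. Collecting the sign flips along the way, the symbol is +1.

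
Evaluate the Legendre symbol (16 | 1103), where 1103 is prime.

Pull out 2^4: since 1103 ≡ 7 (mod 8), (2/1103) = +1, so (2/1103)^4 = +1.
Reached (1/1103) = 1. Collecting the sign flips along the way, the symbol is +1.

1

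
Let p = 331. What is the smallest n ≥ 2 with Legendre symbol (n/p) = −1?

(2/331) = −1, so 2 is the smallest positive non-residue mod 331.

2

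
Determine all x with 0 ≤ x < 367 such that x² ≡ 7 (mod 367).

47, 320

Since 367 ≡ 3 (mod 4), a square root of 7 is 7^((367+1)/4) = 7^92 mod 367.
Repeated squaring: 7^2≡49, 7^4≡199, 7^8≡332, 7^16≡124, 7^32≡329, 7^64≡343 (mod 367).
7^92 = 7^(64+16+8+4) ≡ 47 (mod 367).
Check: 47² = 2209 ≡ 7 (mod 367). The two roots are 47 and 320.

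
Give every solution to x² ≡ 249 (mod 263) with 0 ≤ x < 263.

Since 263 ≡ 3 (mod 4), a square root of 249 is 249^((263+1)/4) = 249^66 mod 263.
Repeated squaring: 249^2≡196, 249^4≡18, 249^8≡61, 249^16≡39, 249^32≡206, 249^64≡93 (mod 263).
249^66 = 249^(64+2) ≡ 81 (mod 263).
Check: 81² = 6561 ≡ 249 (mod 263). The two roots are 81 and 182.

81, 182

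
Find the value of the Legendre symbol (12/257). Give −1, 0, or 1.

Euler's criterion: (12/257) ≡ 12^128 (mod 257).
12^2 ≡ 144 (mod 257)
12^4 ≡ 176 (mod 257)
12^8 ≡ 136 (mod 257)
12^16 ≡ 249 (mod 257)
12^32 ≡ 64 (mod 257)
12^64 ≡ 241 (mod 257)
12^128 ≡ 256 (mod 257)
12^128 = 12^(128) ≡ 256 (mod 257).
Result is 256 ≡ −1, so (12/257) = −1.

-1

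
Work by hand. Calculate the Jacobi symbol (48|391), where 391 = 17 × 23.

Pull out 2^4: since 391 ≡ 7 (mod 8), (2/391) = +1, so (2/391)^4 = +1.
Reciprocity: 3 ≡ 3 and 391 ≡ 3 (mod 4), so (3/391) = −(391/3).
Reduce top mod 3: now compute (1/3).
Reached (1/3) = 1. Collecting the sign flips along the way, the symbol is -1.

-1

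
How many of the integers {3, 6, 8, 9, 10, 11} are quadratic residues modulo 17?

(3/17) = -1 → non-residue.
(6/17) = -1 → non-residue.
(8/17) = +1 → QR.
(9/17) = +1 → QR.
(10/17) = -1 → non-residue.
(11/17) = -1 → non-residue.
Total quadratic residues among the 6: 2.

2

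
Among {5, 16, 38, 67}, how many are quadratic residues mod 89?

(5/89) = +1 → QR.
(16/89) = +1 → QR.
(38/89) = -1 → non-residue.
(67/89) = +1 → QR.
Total quadratic residues among the 4: 3.

3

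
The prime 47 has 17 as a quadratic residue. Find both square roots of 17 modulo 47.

8, 39

Since 47 ≡ 3 (mod 4), a square root of 17 is 17^((47+1)/4) = 17^12 mod 47.
Repeated squaring: 17^2≡7, 17^4≡2, 17^8≡4 (mod 47).
17^12 = 17^(8+4) ≡ 8 (mod 47).
Check: 8² = 64 ≡ 17 (mod 47). The two roots are 8 and 39.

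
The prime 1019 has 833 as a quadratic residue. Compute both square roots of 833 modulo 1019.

Since 1019 ≡ 3 (mod 4), a square root of 833 is 833^((1019+1)/4) = 833^255 mod 1019.
Repeated squaring: 833^2≡969, 833^4≡462, 833^8≡473, 833^16≡568, 833^32≡620, 833^64≡237, 833^128≡124 (mod 1019).
833^255 = 833^(128+64+32+16+8+4+2+1) ≡ 257 (mod 1019).
Check: 257² = 66049 ≡ 833 (mod 1019). The two roots are 257 and 762.

257, 762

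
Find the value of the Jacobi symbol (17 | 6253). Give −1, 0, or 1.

-1

Reciprocity: 17 ≡ 1 and 6253 ≡ 1 (mod 4), so (17/6253) = +(6253/17).
Reduce top mod 17: now compute (14/17).
Pull out 2: since 17 ≡ 1 (mod 8), (2/17) = +1.
Reciprocity: 7 ≡ 3 and 17 ≡ 1 (mod 4), so (7/17) = +(17/7).
Reduce top mod 7: now compute (3/7).
Reciprocity: 3 ≡ 3 and 7 ≡ 3 (mod 4), so (3/7) = −(7/3).
Reduce top mod 3: now compute (1/3).
Reached (1/3) = 1. Collecting the sign flips along the way, the symbol is -1.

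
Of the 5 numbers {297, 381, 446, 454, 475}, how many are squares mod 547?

2

(297/547) = -1 → non-residue.
(381/547) = -1 → non-residue.
(446/547) = +1 → QR.
(454/547) = -1 → non-residue.
(475/547) = +1 → QR.
Total quadratic residues among the 5: 2.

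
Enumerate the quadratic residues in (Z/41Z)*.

Square k = 1,…,20 (k and 41−k give the same square):
1²=1, 2²=4, 3²=9, 4²=16, 5²=25, 6²=36, 7²≡8, 8²≡23, 9²≡40, 10²≡18, 11²≡39, 12²≡21, 13²≡5, 14²≡32, 15²≡20, 16²≡10, 17²≡2, 18²≡37, 19²≡33, 20²≡31 (mod 41).
So the quadratic residues mod 41 are {1, 2, 4, 5, 8, 9, 10, 16, 18, 20, 21, 23, 25, 31, 32, 33, 36, 37, 39, 40}.

1,2,4,5,8,9,10,16,18,20,21,23,25,31,32,33,36,37,39,40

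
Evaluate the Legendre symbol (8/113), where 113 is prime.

Pull out 2^3: since 113 ≡ 1 (mod 8), (2/113) = +1, so (2/113)^3 = +1.
Reached (1/113) = 1. Collecting the sign flips along the way, the symbol is +1.

1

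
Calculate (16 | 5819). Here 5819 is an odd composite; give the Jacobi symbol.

Pull out 2^4: since 5819 ≡ 3 (mod 8), (2/5819) = -1, so (2/5819)^4 = +1.
Reached (1/5819) = 1. Collecting the sign flips along the way, the symbol is +1.

1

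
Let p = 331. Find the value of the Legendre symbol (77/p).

Euler's criterion: (77/331) ≡ 77^165 (mod 331).
77^2 ≡ 302 (mod 331)
77^4 ≡ 179 (mod 331)
77^8 ≡ 265 (mod 331)
77^16 ≡ 53 (mod 331)
77^32 ≡ 161 (mod 331)
77^64 ≡ 103 (mod 331)
77^128 ≡ 17 (mod 331)
77^165 = 77^(128+32+4+1) ≡ 1 (mod 331).
Result is 1, so (77/331) = 1.

1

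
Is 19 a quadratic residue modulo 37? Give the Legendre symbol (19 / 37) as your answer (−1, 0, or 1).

-1

Reciprocity: 19 ≡ 3 and 37 ≡ 1 (mod 4), so (19/37) = +(37/19).
Reduce top mod 19: now compute (18/19).
Pull out 2: since 19 ≡ 3 (mod 8), (2/19) = -1.
Reciprocity: 9 ≡ 1 and 19 ≡ 3 (mod 4), so (9/19) = +(19/9).
Reduce top mod 9: now compute (1/9).
Reached (1/9) = 1. Collecting the sign flips along the way, the symbol is -1.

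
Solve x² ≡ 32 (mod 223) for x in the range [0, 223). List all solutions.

60, 163

Since 223 ≡ 3 (mod 4), a square root of 32 is 32^((223+1)/4) = 32^56 mod 223.
Repeated squaring: 32^2≡132, 32^4≡30, 32^8≡8, 32^16≡64, 32^32≡82 (mod 223).
32^56 = 32^(32+16+8) ≡ 60 (mod 223).
Check: 60² = 3600 ≡ 32 (mod 223). The two roots are 60 and 163.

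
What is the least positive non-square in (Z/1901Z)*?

2

(2/1901) = −1, so 2 is the smallest positive non-residue mod 1901.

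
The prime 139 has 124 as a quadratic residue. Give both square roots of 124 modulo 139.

47, 92

Since 139 ≡ 3 (mod 4), a square root of 124 is 124^((139+1)/4) = 124^35 mod 139.
Repeated squaring: 124^2≡86, 124^4≡29, 124^8≡7, 124^16≡49, 124^32≡38 (mod 139).
124^35 = 124^(32+2+1) ≡ 47 (mod 139).
Check: 47² = 2209 ≡ 124 (mod 139). The two roots are 47 and 92.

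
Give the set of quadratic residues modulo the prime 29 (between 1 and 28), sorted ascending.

1 4 5 6 7 9 13 16 20 22 23 24 25 28

Square k = 1,…,14 (k and 29−k give the same square):
1²=1, 2²=4, 3²=9, 4²=16, 5²=25, 6²≡7, 7²≡20, 8²≡6, 9²≡23, 10²≡13, 11²≡5, 12²≡28, 13²≡24, 14²≡22 (mod 29).
So the quadratic residues mod 29 are {1, 4, 5, 6, 7, 9, 13, 16, 20, 22, 23, 24, 25, 28}.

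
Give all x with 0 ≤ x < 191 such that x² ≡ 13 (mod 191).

83, 108

Since 191 ≡ 3 (mod 4), a square root of 13 is 13^((191+1)/4) = 13^48 mod 191.
Repeated squaring: 13^2≡169, 13^4≡102, 13^8≡90, 13^16≡78, 13^32≡163 (mod 191).
13^48 = 13^(32+16) ≡ 108 (mod 191).
Check: 108² = 11664 ≡ 13 (mod 191). The two roots are 83 and 108.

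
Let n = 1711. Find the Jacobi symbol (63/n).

1

Reciprocity: 63 ≡ 3 and 1711 ≡ 3 (mod 4), so (63/1711) = −(1711/63).
Reduce top mod 63: now compute (10/63).
Pull out 2: since 63 ≡ 7 (mod 8), (2/63) = +1.
Reciprocity: 5 ≡ 1 and 63 ≡ 3 (mod 4), so (5/63) = +(63/5).
Reduce top mod 5: now compute (3/5).
Reciprocity: 3 ≡ 3 and 5 ≡ 1 (mod 4), so (3/5) = +(5/3).
Reduce top mod 3: now compute (2/3).
Pull out 2: since 3 ≡ 3 (mod 8), (2/3) = -1.
Reached (1/3) = 1. Collecting the sign flips along the way, the symbol is +1.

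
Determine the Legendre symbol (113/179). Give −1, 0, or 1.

Euler's criterion: (113/179) ≡ 113^89 (mod 179).
113^2 ≡ 60 (mod 179)
113^4 ≡ 20 (mod 179)
113^8 ≡ 42 (mod 179)
113^16 ≡ 153 (mod 179)
113^32 ≡ 139 (mod 179)
113^64 ≡ 168 (mod 179)
113^89 = 113^(64+16+8+1) ≡ 178 (mod 179).
Result is 178 ≡ −1, so (113/179) = −1.

-1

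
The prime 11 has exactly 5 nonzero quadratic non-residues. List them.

2 6 7 8 10

Square k = 1,…,5 (k and 11−k give the same square):
1²=1, 2²=4, 3²=9, 4²≡5, 5²≡3 (mod 11).
The residues are {1, 3, 4, 5, 9}; the non-residues are the remaining 5 nonzero classes.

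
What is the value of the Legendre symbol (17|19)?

Euler's criterion: (17/19) ≡ 17^9 (mod 19).
17^2 ≡ 4 (mod 19)
17^4 ≡ 16 (mod 19)
17^8 ≡ 9 (mod 19)
17^9 = 17^(8+1) ≡ 1 (mod 19).
Result is 1, so (17/19) = 1.

1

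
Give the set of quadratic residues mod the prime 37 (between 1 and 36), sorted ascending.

Square k = 1,…,18 (k and 37−k give the same square):
1²=1, 2²=4, 3²=9, 4²=16, 5²=25, 6²=36, 7²≡12, 8²≡27, 9²≡7, 10²≡26, 11²≡10, 12²≡33, 13²≡21, 14²≡11, 15²≡3, 16²≡34, 17²≡30, 18²≡28 (mod 37).
So the quadratic residues mod 37 are {1, 3, 4, 7, 9, 10, 11, 12, 16, 21, 25, 26, 27, 28, 30, 33, 34, 36}.

1, 3, 4, 7, 9, 10, 11, 12, 16, 21, 25, 26, 27, 28, 30, 33, 34, 36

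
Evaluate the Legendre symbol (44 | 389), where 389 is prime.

1

Euler's criterion: (44/389) ≡ 44^194 (mod 389).
44^2 ≡ 380 (mod 389)
44^4 ≡ 81 (mod 389)
44^8 ≡ 337 (mod 389)
44^16 ≡ 370 (mod 389)
44^32 ≡ 361 (mod 389)
44^64 ≡ 6 (mod 389)
44^128 ≡ 36 (mod 389)
44^194 = 44^(128+64+2) ≡ 1 (mod 389).
Result is 1, so (44/389) = 1.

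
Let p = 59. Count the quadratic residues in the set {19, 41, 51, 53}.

(19/59) = +1 → QR.
(41/59) = +1 → QR.
(51/59) = +1 → QR.
(53/59) = +1 → QR.
Total quadratic residues among the 4: 4.

4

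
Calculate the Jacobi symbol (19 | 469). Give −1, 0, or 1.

Reciprocity: 19 ≡ 3 and 469 ≡ 1 (mod 4), so (19/469) = +(469/19).
Reduce top mod 19: now compute (13/19).
Reciprocity: 13 ≡ 1 and 19 ≡ 3 (mod 4), so (13/19) = +(19/13).
Reduce top mod 13: now compute (6/13).
Pull out 2: since 13 ≡ 5 (mod 8), (2/13) = -1.
Reciprocity: 3 ≡ 3 and 13 ≡ 1 (mod 4), so (3/13) = +(13/3).
Reduce top mod 3: now compute (1/3).
Reached (1/3) = 1. Collecting the sign flips along the way, the symbol is -1.

-1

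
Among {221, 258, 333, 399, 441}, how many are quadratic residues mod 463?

(221/463) = -1 → non-residue.
(258/463) = -1 → non-residue.
(333/463) = -1 → non-residue.
(399/463) = -1 → non-residue.
(441/463) = +1 → QR.
Total quadratic residues among the 5: 1.

1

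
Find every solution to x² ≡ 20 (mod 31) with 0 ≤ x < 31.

Since 31 ≡ 3 (mod 4), a square root of 20 is 20^((31+1)/4) = 20^8 mod 31.
Repeated squaring: 20^2≡28, 20^4≡9, 20^8≡19 (mod 31).
20^8 = 20^(8) ≡ 19 (mod 31).
Check: 19² = 361 ≡ 20 (mod 31). The two roots are 12 and 19.

12, 19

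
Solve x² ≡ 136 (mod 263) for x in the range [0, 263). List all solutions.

98, 165

Since 263 ≡ 3 (mod 4), a square root of 136 is 136^((263+1)/4) = 136^66 mod 263.
Repeated squaring: 136^2≡86, 136^4≡32, 136^8≡235, 136^16≡258, 136^32≡25, 136^64≡99 (mod 263).
136^66 = 136^(64+2) ≡ 98 (mod 263).
Check: 98² = 9604 ≡ 136 (mod 263). The two roots are 98 and 165.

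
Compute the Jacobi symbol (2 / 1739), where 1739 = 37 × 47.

Pull out 2: since 1739 ≡ 3 (mod 8), (2/1739) = -1.
Reached (1/1739) = 1. Collecting the sign flips along the way, the symbol is -1.

-1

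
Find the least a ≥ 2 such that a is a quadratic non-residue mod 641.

(2/641) = +1, so 2 is a residue.
(3/641) = −1, so 3 is the smallest positive non-residue mod 641.

3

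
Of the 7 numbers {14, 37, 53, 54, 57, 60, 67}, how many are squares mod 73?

(14/73) = -1 → non-residue.
(37/73) = +1 → QR.
(53/73) = -1 → non-residue.
(54/73) = +1 → QR.
(57/73) = +1 → QR.
(60/73) = -1 → non-residue.
(67/73) = +1 → QR.
Total quadratic residues among the 7: 4.

4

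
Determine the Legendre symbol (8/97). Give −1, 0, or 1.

1

Euler's criterion: (8/97) ≡ 8^48 (mod 97).
8^2 ≡ 64 (mod 97)
8^4 ≡ 22 (mod 97)
8^8 ≡ 96 (mod 97)
8^16 ≡ 1 (mod 97)
8^32 ≡ 1 (mod 97)
8^48 = 8^(32+16) ≡ 1 (mod 97).
Result is 1, so (8/97) = 1.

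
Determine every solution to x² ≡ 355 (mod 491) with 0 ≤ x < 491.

Since 491 ≡ 3 (mod 4), a square root of 355 is 355^((491+1)/4) = 355^123 mod 491.
Repeated squaring: 355^2≡329, 355^4≡221, 355^8≡232, 355^16≡305, 355^32≡226, 355^64≡12 (mod 491).
355^123 = 355^(64+32+16+8+2+1) ≡ 181 (mod 491).
Check: 181² = 32761 ≡ 355 (mod 491). The two roots are 181 and 310.

181, 310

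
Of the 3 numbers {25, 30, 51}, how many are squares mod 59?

(25/59) = +1 → QR.
(30/59) = -1 → non-residue.
(51/59) = +1 → QR.
Total quadratic residues among the 3: 2.

2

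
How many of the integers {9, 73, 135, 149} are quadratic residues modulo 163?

(9/163) = +1 → QR.
(73/163) = -1 → non-residue.
(135/163) = +1 → QR.
(149/163) = -1 → non-residue.
Total quadratic residues among the 4: 2.

2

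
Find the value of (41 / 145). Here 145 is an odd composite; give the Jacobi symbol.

Reciprocity: 41 ≡ 1 and 145 ≡ 1 (mod 4), so (41/145) = +(145/41).
Reduce top mod 41: now compute (22/41).
Pull out 2: since 41 ≡ 1 (mod 8), (2/41) = +1.
Reciprocity: 11 ≡ 3 and 41 ≡ 1 (mod 4), so (11/41) = +(41/11).
Reduce top mod 11: now compute (8/11).
Pull out 2^3: since 11 ≡ 3 (mod 8), (2/11) = -1, so (2/11)^3 = -1.
Reached (1/11) = 1. Collecting the sign flips along the way, the symbol is -1.

-1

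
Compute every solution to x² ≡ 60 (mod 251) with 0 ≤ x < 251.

Since 251 ≡ 3 (mod 4), a square root of 60 is 60^((251+1)/4) = 60^63 mod 251.
Repeated squaring: 60^2≡86, 60^4≡117, 60^8≡135, 60^16≡153, 60^32≡66 (mod 251).
60^63 = 60^(32+16+8+4+2+1) ≡ 173 (mod 251).
Check: 173² = 29929 ≡ 60 (mod 251). The two roots are 78 and 173.

78, 173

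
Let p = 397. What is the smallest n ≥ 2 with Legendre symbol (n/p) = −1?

2

(2/397) = −1, so 2 is the smallest positive non-residue mod 397.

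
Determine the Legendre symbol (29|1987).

-1

Reciprocity: 29 ≡ 1 and 1987 ≡ 3 (mod 4), so (29/1987) = +(1987/29).
Reduce top mod 29: now compute (15/29).
Reciprocity: 15 ≡ 3 and 29 ≡ 1 (mod 4), so (15/29) = +(29/15).
Reduce top mod 15: now compute (14/15).
Pull out 2: since 15 ≡ 7 (mod 8), (2/15) = +1.
Reciprocity: 7 ≡ 3 and 15 ≡ 3 (mod 4), so (7/15) = −(15/7).
Reduce top mod 7: now compute (1/7).
Reached (1/7) = 1. Collecting the sign flips along the way, the symbol is -1.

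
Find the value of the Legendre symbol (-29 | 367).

Euler's criterion: (-29/367) ≡ 338^183 (mod 367).
338^2 ≡ 107 (mod 367)
338^4 ≡ 72 (mod 367)
338^8 ≡ 46 (mod 367)
338^16 ≡ 281 (mod 367)
338^32 ≡ 56 (mod 367)
338^64 ≡ 200 (mod 367)
338^128 ≡ 364 (mod 367)
338^183 = 338^(128+32+16+4+2+1) ≡ 1 (mod 367).
Result is 1, so (-29/367) = 1.

1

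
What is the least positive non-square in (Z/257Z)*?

(2/257) = +1, so 2 is a residue.
(3/257) = −1, so 3 is the smallest positive non-residue mod 257.

3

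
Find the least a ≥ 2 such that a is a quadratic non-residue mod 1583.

(2/1583) = +1, so 2 is a residue.
(3/1583) = +1, so 3 is a residue.
(4/1583) = +1, so 4 is a residue.
(5/1583) = −1, so 5 is the smallest positive non-residue mod 1583.

5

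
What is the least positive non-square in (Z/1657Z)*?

5

(2/1657) = +1, so 2 is a residue.
(3/1657) = +1, so 3 is a residue.
(4/1657) = +1, so 4 is a residue.
(5/1657) = −1, so 5 is the smallest positive non-residue mod 1657.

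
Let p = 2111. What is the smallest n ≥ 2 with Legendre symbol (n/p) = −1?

7

(2/2111) = +1, so 2 is a residue.
(3/2111) = +1, so 3 is a residue.
(4/2111) = +1, so 4 is a residue.
(5/2111) = +1, so 5 is a residue.
(6/2111) = +1, so 6 is a residue.
(7/2111) = −1, so 7 is the smallest positive non-residue mod 2111.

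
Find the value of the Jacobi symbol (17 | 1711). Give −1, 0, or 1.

-1

Reciprocity: 17 ≡ 1 and 1711 ≡ 3 (mod 4), so (17/1711) = +(1711/17).
Reduce top mod 17: now compute (11/17).
Reciprocity: 11 ≡ 3 and 17 ≡ 1 (mod 4), so (11/17) = +(17/11).
Reduce top mod 11: now compute (6/11).
Pull out 2: since 11 ≡ 3 (mod 8), (2/11) = -1.
Reciprocity: 3 ≡ 3 and 11 ≡ 3 (mod 4), so (3/11) = −(11/3).
Reduce top mod 3: now compute (2/3).
Pull out 2: since 3 ≡ 3 (mod 8), (2/3) = -1.
Reached (1/3) = 1. Collecting the sign flips along the way, the symbol is -1.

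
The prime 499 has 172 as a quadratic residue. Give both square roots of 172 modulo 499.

Since 499 ≡ 3 (mod 4), a square root of 172 is 172^((499+1)/4) = 172^125 mod 499.
Repeated squaring: 172^2≡143, 172^4≡489, 172^8≡100, 172^16≡20, 172^32≡400, 172^64≡320 (mod 499).
172^125 = 172^(64+32+16+8+4+1) ≡ 190 (mod 499).
Check: 190² = 36100 ≡ 172 (mod 499). The two roots are 190 and 309.

190, 309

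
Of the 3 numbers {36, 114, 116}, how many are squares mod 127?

1

(36/127) = +1 → QR.
(114/127) = -1 → non-residue.
(116/127) = -1 → non-residue.
Total quadratic residues among the 3: 1.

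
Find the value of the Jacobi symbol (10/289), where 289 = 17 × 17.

1

Pull out 2: since 289 ≡ 1 (mod 8), (2/289) = +1.
Reciprocity: 5 ≡ 1 and 289 ≡ 1 (mod 4), so (5/289) = +(289/5).
Reduce top mod 5: now compute (4/5).
Pull out 2^2: since 5 ≡ 5 (mod 8), (2/5) = -1, so (2/5)^2 = +1.
Reached (1/5) = 1. Collecting the sign flips along the way, the symbol is +1.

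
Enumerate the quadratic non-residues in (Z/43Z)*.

Square k = 1,…,21 (k and 43−k give the same square):
1²=1, 2²=4, 3²=9, 4²=16, 5²=25, 6²=36, 7²≡6, 8²≡21, 9²≡38, 10²≡14, 11²≡35, 12²≡15, 13²≡40, 14²≡24, 15²≡10, 16²≡41, 17²≡31, 18²≡23, 19²≡17, 20²≡13, 21²≡11 (mod 43).
The residues are {1, 4, 6, 9, 10, 11, 13, 14, 15, 16, 17, 21, 23, 24, 25, 31, 35, 36, 38, 40, 41}; the non-residues are the remaining 21 nonzero classes.

2,3,5,7,8,12,18,19,20,22,26,27,28,29,30,32,33,34,37,39,42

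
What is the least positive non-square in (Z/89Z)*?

(2/89) = +1, so 2 is a residue.
(3/89) = −1, so 3 is the smallest positive non-residue mod 89.

3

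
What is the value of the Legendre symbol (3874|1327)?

First reduce: 3874 ≡ 1220 (mod 1327).
Pull out 2^2: since 1327 ≡ 7 (mod 8), (2/1327) = +1, so (2/1327)^2 = +1.
Reciprocity: 305 ≡ 1 and 1327 ≡ 3 (mod 4), so (305/1327) = +(1327/305).
Reduce top mod 305: now compute (107/305).
Reciprocity: 107 ≡ 3 and 305 ≡ 1 (mod 4), so (107/305) = +(305/107).
Reduce top mod 107: now compute (91/107).
Reciprocity: 91 ≡ 3 and 107 ≡ 3 (mod 4), so (91/107) = −(107/91).
Reduce top mod 91: now compute (16/91).
Pull out 2^4: since 91 ≡ 3 (mod 8), (2/91) = -1, so (2/91)^4 = +1.
Reached (1/91) = 1. Collecting the sign flips along the way, the symbol is -1.

-1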